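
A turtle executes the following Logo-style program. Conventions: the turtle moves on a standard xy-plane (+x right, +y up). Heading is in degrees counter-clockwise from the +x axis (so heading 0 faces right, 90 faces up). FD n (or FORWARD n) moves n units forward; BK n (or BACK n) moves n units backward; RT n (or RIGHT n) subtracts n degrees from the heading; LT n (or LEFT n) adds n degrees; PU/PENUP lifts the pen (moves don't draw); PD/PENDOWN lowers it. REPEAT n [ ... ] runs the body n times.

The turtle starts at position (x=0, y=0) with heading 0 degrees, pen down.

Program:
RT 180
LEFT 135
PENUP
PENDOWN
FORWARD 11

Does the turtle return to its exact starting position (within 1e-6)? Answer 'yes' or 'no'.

Executing turtle program step by step:
Start: pos=(0,0), heading=0, pen down
RT 180: heading 0 -> 180
LT 135: heading 180 -> 315
PU: pen up
PD: pen down
FD 11: (0,0) -> (7.778,-7.778) [heading=315, draw]
Final: pos=(7.778,-7.778), heading=315, 1 segment(s) drawn

Start position: (0, 0)
Final position: (7.778, -7.778)
Distance = 11; >= 1e-6 -> NOT closed

Answer: no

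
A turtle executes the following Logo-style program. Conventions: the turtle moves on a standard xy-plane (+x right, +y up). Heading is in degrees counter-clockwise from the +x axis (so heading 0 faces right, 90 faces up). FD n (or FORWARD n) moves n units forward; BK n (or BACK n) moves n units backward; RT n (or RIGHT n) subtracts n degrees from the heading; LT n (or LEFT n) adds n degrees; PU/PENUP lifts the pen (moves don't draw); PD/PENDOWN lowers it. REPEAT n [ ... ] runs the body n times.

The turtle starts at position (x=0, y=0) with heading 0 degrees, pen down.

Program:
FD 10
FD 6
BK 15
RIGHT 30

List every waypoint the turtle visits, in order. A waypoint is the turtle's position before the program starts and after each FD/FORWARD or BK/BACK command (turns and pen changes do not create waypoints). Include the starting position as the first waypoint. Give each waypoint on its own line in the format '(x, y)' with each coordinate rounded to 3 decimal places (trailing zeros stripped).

Answer: (0, 0)
(10, 0)
(16, 0)
(1, 0)

Derivation:
Executing turtle program step by step:
Start: pos=(0,0), heading=0, pen down
FD 10: (0,0) -> (10,0) [heading=0, draw]
FD 6: (10,0) -> (16,0) [heading=0, draw]
BK 15: (16,0) -> (1,0) [heading=0, draw]
RT 30: heading 0 -> 330
Final: pos=(1,0), heading=330, 3 segment(s) drawn
Waypoints (4 total):
(0, 0)
(10, 0)
(16, 0)
(1, 0)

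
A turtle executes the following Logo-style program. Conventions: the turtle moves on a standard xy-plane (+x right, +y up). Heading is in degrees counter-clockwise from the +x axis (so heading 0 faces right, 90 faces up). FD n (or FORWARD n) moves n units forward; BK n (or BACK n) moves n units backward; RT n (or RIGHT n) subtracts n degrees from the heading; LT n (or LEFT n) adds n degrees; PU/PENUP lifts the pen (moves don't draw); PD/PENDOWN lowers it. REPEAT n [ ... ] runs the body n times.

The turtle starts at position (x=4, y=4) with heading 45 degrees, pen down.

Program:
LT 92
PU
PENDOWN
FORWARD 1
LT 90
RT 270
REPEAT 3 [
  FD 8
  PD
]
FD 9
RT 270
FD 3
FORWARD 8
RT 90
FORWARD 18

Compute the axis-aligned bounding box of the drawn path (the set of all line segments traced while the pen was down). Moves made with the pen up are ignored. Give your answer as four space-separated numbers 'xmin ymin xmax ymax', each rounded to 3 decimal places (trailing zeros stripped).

Answer: 3.269 -22.055 48.07 4.682

Derivation:
Executing turtle program step by step:
Start: pos=(4,4), heading=45, pen down
LT 92: heading 45 -> 137
PU: pen up
PD: pen down
FD 1: (4,4) -> (3.269,4.682) [heading=137, draw]
LT 90: heading 137 -> 227
RT 270: heading 227 -> 317
REPEAT 3 [
  -- iteration 1/3 --
  FD 8: (3.269,4.682) -> (9.119,-0.774) [heading=317, draw]
  PD: pen down
  -- iteration 2/3 --
  FD 8: (9.119,-0.774) -> (14.97,-6.23) [heading=317, draw]
  PD: pen down
  -- iteration 3/3 --
  FD 8: (14.97,-6.23) -> (20.821,-11.686) [heading=317, draw]
  PD: pen down
]
FD 9: (20.821,-11.686) -> (27.403,-17.824) [heading=317, draw]
RT 270: heading 317 -> 47
FD 3: (27.403,-17.824) -> (29.449,-15.63) [heading=47, draw]
FD 8: (29.449,-15.63) -> (34.905,-9.779) [heading=47, draw]
RT 90: heading 47 -> 317
FD 18: (34.905,-9.779) -> (48.07,-22.055) [heading=317, draw]
Final: pos=(48.07,-22.055), heading=317, 8 segment(s) drawn

Segment endpoints: x in {3.269, 4, 9.119, 14.97, 20.821, 27.403, 29.449, 34.905, 48.07}, y in {-22.055, -17.824, -15.63, -11.686, -9.779, -6.23, -0.774, 4, 4.682}
xmin=3.269, ymin=-22.055, xmax=48.07, ymax=4.682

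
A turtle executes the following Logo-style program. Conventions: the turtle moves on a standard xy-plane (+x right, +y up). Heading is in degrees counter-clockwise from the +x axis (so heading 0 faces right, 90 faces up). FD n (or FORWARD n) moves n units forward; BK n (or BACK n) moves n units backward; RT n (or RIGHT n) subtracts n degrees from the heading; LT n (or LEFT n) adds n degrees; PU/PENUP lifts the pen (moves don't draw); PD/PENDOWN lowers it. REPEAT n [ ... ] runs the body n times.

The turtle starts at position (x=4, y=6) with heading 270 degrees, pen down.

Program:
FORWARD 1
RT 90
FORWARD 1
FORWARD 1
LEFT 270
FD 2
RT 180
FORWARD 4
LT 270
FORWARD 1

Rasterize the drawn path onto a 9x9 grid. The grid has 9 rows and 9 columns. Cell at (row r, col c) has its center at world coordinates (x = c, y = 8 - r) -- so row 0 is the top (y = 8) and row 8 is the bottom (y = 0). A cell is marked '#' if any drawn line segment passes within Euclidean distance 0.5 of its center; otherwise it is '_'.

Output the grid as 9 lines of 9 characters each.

Segment 0: (4,6) -> (4,5)
Segment 1: (4,5) -> (3,5)
Segment 2: (3,5) -> (2,5)
Segment 3: (2,5) -> (2,7)
Segment 4: (2,7) -> (2,3)
Segment 5: (2,3) -> (1,3)

Answer: _________
__#______
__#_#____
__###____
__#______
_##______
_________
_________
_________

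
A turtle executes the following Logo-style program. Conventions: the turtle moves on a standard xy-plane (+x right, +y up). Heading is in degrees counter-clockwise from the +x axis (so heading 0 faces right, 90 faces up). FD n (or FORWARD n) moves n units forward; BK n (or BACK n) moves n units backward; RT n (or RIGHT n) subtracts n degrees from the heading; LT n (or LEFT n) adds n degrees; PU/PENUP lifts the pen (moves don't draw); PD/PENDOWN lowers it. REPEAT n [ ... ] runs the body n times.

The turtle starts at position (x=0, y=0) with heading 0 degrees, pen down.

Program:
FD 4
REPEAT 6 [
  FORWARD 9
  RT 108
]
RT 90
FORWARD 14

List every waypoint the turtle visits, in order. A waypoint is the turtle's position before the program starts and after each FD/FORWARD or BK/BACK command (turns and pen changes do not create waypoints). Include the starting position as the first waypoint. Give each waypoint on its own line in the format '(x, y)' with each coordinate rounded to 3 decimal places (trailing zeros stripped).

Answer: (0, 0)
(4, 0)
(13, 0)
(10.219, -8.56)
(2.938, -3.269)
(10.219, 2.021)
(13, -6.539)
(4, -6.539)
(17.315, -10.865)

Derivation:
Executing turtle program step by step:
Start: pos=(0,0), heading=0, pen down
FD 4: (0,0) -> (4,0) [heading=0, draw]
REPEAT 6 [
  -- iteration 1/6 --
  FD 9: (4,0) -> (13,0) [heading=0, draw]
  RT 108: heading 0 -> 252
  -- iteration 2/6 --
  FD 9: (13,0) -> (10.219,-8.56) [heading=252, draw]
  RT 108: heading 252 -> 144
  -- iteration 3/6 --
  FD 9: (10.219,-8.56) -> (2.938,-3.269) [heading=144, draw]
  RT 108: heading 144 -> 36
  -- iteration 4/6 --
  FD 9: (2.938,-3.269) -> (10.219,2.021) [heading=36, draw]
  RT 108: heading 36 -> 288
  -- iteration 5/6 --
  FD 9: (10.219,2.021) -> (13,-6.539) [heading=288, draw]
  RT 108: heading 288 -> 180
  -- iteration 6/6 --
  FD 9: (13,-6.539) -> (4,-6.539) [heading=180, draw]
  RT 108: heading 180 -> 72
]
RT 90: heading 72 -> 342
FD 14: (4,-6.539) -> (17.315,-10.865) [heading=342, draw]
Final: pos=(17.315,-10.865), heading=342, 8 segment(s) drawn
Waypoints (9 total):
(0, 0)
(4, 0)
(13, 0)
(10.219, -8.56)
(2.938, -3.269)
(10.219, 2.021)
(13, -6.539)
(4, -6.539)
(17.315, -10.865)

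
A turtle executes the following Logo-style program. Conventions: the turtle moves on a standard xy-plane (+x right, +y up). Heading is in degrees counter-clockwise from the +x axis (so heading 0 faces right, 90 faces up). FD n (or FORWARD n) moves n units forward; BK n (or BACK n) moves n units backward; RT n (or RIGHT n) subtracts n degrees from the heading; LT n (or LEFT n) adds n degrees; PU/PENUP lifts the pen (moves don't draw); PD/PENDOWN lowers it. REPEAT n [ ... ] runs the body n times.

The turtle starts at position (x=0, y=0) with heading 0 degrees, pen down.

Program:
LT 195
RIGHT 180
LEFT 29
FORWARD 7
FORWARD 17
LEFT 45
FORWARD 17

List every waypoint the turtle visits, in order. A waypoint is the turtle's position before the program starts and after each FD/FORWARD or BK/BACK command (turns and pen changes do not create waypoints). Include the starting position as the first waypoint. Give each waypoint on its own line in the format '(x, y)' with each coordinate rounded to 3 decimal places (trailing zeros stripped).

Answer: (0, 0)
(5.035, 4.863)
(17.264, 16.672)
(17.561, 33.669)

Derivation:
Executing turtle program step by step:
Start: pos=(0,0), heading=0, pen down
LT 195: heading 0 -> 195
RT 180: heading 195 -> 15
LT 29: heading 15 -> 44
FD 7: (0,0) -> (5.035,4.863) [heading=44, draw]
FD 17: (5.035,4.863) -> (17.264,16.672) [heading=44, draw]
LT 45: heading 44 -> 89
FD 17: (17.264,16.672) -> (17.561,33.669) [heading=89, draw]
Final: pos=(17.561,33.669), heading=89, 3 segment(s) drawn
Waypoints (4 total):
(0, 0)
(5.035, 4.863)
(17.264, 16.672)
(17.561, 33.669)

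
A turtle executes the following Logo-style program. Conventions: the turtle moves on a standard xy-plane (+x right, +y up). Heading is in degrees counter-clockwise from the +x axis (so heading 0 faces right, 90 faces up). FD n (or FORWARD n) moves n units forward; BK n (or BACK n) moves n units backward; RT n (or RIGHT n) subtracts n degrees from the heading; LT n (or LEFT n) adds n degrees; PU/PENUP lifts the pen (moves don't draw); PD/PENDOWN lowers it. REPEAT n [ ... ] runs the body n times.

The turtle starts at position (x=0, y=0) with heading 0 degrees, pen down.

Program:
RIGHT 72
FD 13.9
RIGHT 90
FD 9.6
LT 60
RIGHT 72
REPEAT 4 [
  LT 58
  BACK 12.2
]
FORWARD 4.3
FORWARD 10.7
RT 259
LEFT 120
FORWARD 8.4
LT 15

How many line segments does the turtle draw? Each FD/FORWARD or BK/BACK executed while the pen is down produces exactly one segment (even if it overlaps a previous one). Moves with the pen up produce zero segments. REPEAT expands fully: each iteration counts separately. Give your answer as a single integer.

Answer: 9

Derivation:
Executing turtle program step by step:
Start: pos=(0,0), heading=0, pen down
RT 72: heading 0 -> 288
FD 13.9: (0,0) -> (4.295,-13.22) [heading=288, draw]
RT 90: heading 288 -> 198
FD 9.6: (4.295,-13.22) -> (-4.835,-16.186) [heading=198, draw]
LT 60: heading 198 -> 258
RT 72: heading 258 -> 186
REPEAT 4 [
  -- iteration 1/4 --
  LT 58: heading 186 -> 244
  BK 12.2: (-4.835,-16.186) -> (0.513,-5.221) [heading=244, draw]
  -- iteration 2/4 --
  LT 58: heading 244 -> 302
  BK 12.2: (0.513,-5.221) -> (-5.952,5.125) [heading=302, draw]
  -- iteration 3/4 --
  LT 58: heading 302 -> 0
  BK 12.2: (-5.952,5.125) -> (-18.152,5.125) [heading=0, draw]
  -- iteration 4/4 --
  LT 58: heading 0 -> 58
  BK 12.2: (-18.152,5.125) -> (-24.617,-5.221) [heading=58, draw]
]
FD 4.3: (-24.617,-5.221) -> (-22.338,-1.574) [heading=58, draw]
FD 10.7: (-22.338,-1.574) -> (-16.668,7.5) [heading=58, draw]
RT 259: heading 58 -> 159
LT 120: heading 159 -> 279
FD 8.4: (-16.668,7.5) -> (-15.354,-0.797) [heading=279, draw]
LT 15: heading 279 -> 294
Final: pos=(-15.354,-0.797), heading=294, 9 segment(s) drawn
Segments drawn: 9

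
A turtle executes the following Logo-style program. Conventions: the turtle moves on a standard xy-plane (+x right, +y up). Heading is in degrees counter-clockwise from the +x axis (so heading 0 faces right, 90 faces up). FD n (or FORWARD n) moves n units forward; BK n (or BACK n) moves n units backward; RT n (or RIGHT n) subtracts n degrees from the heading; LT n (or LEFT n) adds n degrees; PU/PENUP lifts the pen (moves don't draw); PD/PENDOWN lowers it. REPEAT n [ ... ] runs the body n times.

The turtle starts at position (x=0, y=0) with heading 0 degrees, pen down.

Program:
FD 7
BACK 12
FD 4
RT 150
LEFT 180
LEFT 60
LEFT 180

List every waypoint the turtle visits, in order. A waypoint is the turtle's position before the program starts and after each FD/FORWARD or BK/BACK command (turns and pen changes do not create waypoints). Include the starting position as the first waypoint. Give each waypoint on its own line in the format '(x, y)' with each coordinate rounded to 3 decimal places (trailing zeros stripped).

Executing turtle program step by step:
Start: pos=(0,0), heading=0, pen down
FD 7: (0,0) -> (7,0) [heading=0, draw]
BK 12: (7,0) -> (-5,0) [heading=0, draw]
FD 4: (-5,0) -> (-1,0) [heading=0, draw]
RT 150: heading 0 -> 210
LT 180: heading 210 -> 30
LT 60: heading 30 -> 90
LT 180: heading 90 -> 270
Final: pos=(-1,0), heading=270, 3 segment(s) drawn
Waypoints (4 total):
(0, 0)
(7, 0)
(-5, 0)
(-1, 0)

Answer: (0, 0)
(7, 0)
(-5, 0)
(-1, 0)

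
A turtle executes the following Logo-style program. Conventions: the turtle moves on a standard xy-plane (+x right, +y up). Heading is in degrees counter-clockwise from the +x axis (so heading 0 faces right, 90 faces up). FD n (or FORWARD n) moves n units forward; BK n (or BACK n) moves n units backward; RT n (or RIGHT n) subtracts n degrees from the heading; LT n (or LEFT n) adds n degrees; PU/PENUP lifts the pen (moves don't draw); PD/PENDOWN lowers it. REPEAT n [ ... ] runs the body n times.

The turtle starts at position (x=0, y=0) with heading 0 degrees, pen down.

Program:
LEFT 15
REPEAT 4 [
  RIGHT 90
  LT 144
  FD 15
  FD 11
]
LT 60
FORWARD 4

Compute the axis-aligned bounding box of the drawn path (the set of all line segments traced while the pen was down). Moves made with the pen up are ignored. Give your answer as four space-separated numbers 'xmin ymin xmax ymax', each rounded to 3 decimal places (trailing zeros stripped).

Executing turtle program step by step:
Start: pos=(0,0), heading=0, pen down
LT 15: heading 0 -> 15
REPEAT 4 [
  -- iteration 1/4 --
  RT 90: heading 15 -> 285
  LT 144: heading 285 -> 69
  FD 15: (0,0) -> (5.376,14.004) [heading=69, draw]
  FD 11: (5.376,14.004) -> (9.318,24.273) [heading=69, draw]
  -- iteration 2/4 --
  RT 90: heading 69 -> 339
  LT 144: heading 339 -> 123
  FD 15: (9.318,24.273) -> (1.148,36.853) [heading=123, draw]
  FD 11: (1.148,36.853) -> (-4.843,46.079) [heading=123, draw]
  -- iteration 3/4 --
  RT 90: heading 123 -> 33
  LT 144: heading 33 -> 177
  FD 15: (-4.843,46.079) -> (-19.822,46.864) [heading=177, draw]
  FD 11: (-19.822,46.864) -> (-30.807,47.439) [heading=177, draw]
  -- iteration 4/4 --
  RT 90: heading 177 -> 87
  LT 144: heading 87 -> 231
  FD 15: (-30.807,47.439) -> (-40.247,35.782) [heading=231, draw]
  FD 11: (-40.247,35.782) -> (-47.17,27.233) [heading=231, draw]
]
LT 60: heading 231 -> 291
FD 4: (-47.17,27.233) -> (-45.736,23.499) [heading=291, draw]
Final: pos=(-45.736,23.499), heading=291, 9 segment(s) drawn

Segment endpoints: x in {-47.17, -45.736, -40.247, -30.807, -19.822, -4.843, 0, 1.148, 5.376, 9.318}, y in {0, 14.004, 23.499, 24.273, 27.233, 35.782, 36.853, 46.079, 46.864, 47.439}
xmin=-47.17, ymin=0, xmax=9.318, ymax=47.439

Answer: -47.17 0 9.318 47.439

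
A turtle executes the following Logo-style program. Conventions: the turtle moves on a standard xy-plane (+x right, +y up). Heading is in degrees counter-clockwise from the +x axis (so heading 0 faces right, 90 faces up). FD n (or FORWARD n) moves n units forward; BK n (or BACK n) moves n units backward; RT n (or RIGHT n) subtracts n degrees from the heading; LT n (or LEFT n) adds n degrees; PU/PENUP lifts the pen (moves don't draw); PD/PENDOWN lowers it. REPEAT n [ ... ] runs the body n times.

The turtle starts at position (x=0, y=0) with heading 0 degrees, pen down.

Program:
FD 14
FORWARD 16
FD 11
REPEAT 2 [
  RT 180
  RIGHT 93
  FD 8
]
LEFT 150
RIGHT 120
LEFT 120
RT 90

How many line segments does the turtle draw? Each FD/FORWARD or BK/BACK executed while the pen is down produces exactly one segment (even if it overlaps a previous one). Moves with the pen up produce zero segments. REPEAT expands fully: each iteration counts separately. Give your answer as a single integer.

Executing turtle program step by step:
Start: pos=(0,0), heading=0, pen down
FD 14: (0,0) -> (14,0) [heading=0, draw]
FD 16: (14,0) -> (30,0) [heading=0, draw]
FD 11: (30,0) -> (41,0) [heading=0, draw]
REPEAT 2 [
  -- iteration 1/2 --
  RT 180: heading 0 -> 180
  RT 93: heading 180 -> 87
  FD 8: (41,0) -> (41.419,7.989) [heading=87, draw]
  -- iteration 2/2 --
  RT 180: heading 87 -> 267
  RT 93: heading 267 -> 174
  FD 8: (41.419,7.989) -> (33.463,8.825) [heading=174, draw]
]
LT 150: heading 174 -> 324
RT 120: heading 324 -> 204
LT 120: heading 204 -> 324
RT 90: heading 324 -> 234
Final: pos=(33.463,8.825), heading=234, 5 segment(s) drawn
Segments drawn: 5

Answer: 5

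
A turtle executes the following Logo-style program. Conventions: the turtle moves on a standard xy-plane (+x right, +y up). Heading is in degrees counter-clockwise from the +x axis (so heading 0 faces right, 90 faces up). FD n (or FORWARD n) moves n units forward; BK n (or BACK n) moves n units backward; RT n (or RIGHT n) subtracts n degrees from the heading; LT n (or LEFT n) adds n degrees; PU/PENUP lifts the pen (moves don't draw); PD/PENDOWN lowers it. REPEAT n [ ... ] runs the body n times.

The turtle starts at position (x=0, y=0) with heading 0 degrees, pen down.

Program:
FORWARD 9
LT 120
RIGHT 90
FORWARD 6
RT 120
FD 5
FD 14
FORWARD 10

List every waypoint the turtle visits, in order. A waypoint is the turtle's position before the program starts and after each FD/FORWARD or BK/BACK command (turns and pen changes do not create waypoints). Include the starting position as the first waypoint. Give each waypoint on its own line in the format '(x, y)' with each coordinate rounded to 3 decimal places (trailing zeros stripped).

Executing turtle program step by step:
Start: pos=(0,0), heading=0, pen down
FD 9: (0,0) -> (9,0) [heading=0, draw]
LT 120: heading 0 -> 120
RT 90: heading 120 -> 30
FD 6: (9,0) -> (14.196,3) [heading=30, draw]
RT 120: heading 30 -> 270
FD 5: (14.196,3) -> (14.196,-2) [heading=270, draw]
FD 14: (14.196,-2) -> (14.196,-16) [heading=270, draw]
FD 10: (14.196,-16) -> (14.196,-26) [heading=270, draw]
Final: pos=(14.196,-26), heading=270, 5 segment(s) drawn
Waypoints (6 total):
(0, 0)
(9, 0)
(14.196, 3)
(14.196, -2)
(14.196, -16)
(14.196, -26)

Answer: (0, 0)
(9, 0)
(14.196, 3)
(14.196, -2)
(14.196, -16)
(14.196, -26)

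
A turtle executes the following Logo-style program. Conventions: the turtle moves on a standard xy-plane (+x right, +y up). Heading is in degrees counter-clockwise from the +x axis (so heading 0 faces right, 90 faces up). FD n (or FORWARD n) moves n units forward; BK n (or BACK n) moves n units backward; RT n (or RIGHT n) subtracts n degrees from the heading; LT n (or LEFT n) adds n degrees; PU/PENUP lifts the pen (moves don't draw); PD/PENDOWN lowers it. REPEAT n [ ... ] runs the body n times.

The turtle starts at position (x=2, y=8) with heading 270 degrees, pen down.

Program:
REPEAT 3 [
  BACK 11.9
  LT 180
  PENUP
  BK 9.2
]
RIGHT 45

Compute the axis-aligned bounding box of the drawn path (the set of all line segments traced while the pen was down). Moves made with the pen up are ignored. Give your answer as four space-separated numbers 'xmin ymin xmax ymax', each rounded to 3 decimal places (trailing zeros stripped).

Answer: 2 8 2 19.9

Derivation:
Executing turtle program step by step:
Start: pos=(2,8), heading=270, pen down
REPEAT 3 [
  -- iteration 1/3 --
  BK 11.9: (2,8) -> (2,19.9) [heading=270, draw]
  LT 180: heading 270 -> 90
  PU: pen up
  BK 9.2: (2,19.9) -> (2,10.7) [heading=90, move]
  -- iteration 2/3 --
  BK 11.9: (2,10.7) -> (2,-1.2) [heading=90, move]
  LT 180: heading 90 -> 270
  PU: pen up
  BK 9.2: (2,-1.2) -> (2,8) [heading=270, move]
  -- iteration 3/3 --
  BK 11.9: (2,8) -> (2,19.9) [heading=270, move]
  LT 180: heading 270 -> 90
  PU: pen up
  BK 9.2: (2,19.9) -> (2,10.7) [heading=90, move]
]
RT 45: heading 90 -> 45
Final: pos=(2,10.7), heading=45, 1 segment(s) drawn

Segment endpoints: x in {2, 2}, y in {8, 19.9}
xmin=2, ymin=8, xmax=2, ymax=19.9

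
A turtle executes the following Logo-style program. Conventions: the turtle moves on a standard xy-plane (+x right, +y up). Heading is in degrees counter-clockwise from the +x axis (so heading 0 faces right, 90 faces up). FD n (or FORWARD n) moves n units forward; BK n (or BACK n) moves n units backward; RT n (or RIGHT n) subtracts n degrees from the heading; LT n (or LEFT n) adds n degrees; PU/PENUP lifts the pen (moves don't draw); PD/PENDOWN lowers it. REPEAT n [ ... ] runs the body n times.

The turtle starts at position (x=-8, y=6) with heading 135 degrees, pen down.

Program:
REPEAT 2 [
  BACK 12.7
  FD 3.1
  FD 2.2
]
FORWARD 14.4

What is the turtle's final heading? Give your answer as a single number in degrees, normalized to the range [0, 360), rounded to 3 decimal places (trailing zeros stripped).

Answer: 135

Derivation:
Executing turtle program step by step:
Start: pos=(-8,6), heading=135, pen down
REPEAT 2 [
  -- iteration 1/2 --
  BK 12.7: (-8,6) -> (0.98,-2.98) [heading=135, draw]
  FD 3.1: (0.98,-2.98) -> (-1.212,-0.788) [heading=135, draw]
  FD 2.2: (-1.212,-0.788) -> (-2.767,0.767) [heading=135, draw]
  -- iteration 2/2 --
  BK 12.7: (-2.767,0.767) -> (6.213,-8.213) [heading=135, draw]
  FD 3.1: (6.213,-8.213) -> (4.021,-6.021) [heading=135, draw]
  FD 2.2: (4.021,-6.021) -> (2.465,-4.465) [heading=135, draw]
]
FD 14.4: (2.465,-4.465) -> (-7.717,5.717) [heading=135, draw]
Final: pos=(-7.717,5.717), heading=135, 7 segment(s) drawn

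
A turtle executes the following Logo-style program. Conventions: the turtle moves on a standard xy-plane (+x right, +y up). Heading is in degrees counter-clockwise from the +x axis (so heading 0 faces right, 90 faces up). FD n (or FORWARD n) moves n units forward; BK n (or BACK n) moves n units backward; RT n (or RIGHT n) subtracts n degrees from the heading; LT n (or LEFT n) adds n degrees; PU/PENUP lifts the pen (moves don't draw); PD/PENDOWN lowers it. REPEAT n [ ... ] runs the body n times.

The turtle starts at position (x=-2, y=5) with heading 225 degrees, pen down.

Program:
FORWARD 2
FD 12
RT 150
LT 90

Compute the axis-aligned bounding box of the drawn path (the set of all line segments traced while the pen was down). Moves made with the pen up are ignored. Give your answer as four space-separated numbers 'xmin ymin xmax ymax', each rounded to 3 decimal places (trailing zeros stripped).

Answer: -11.899 -4.899 -2 5

Derivation:
Executing turtle program step by step:
Start: pos=(-2,5), heading=225, pen down
FD 2: (-2,5) -> (-3.414,3.586) [heading=225, draw]
FD 12: (-3.414,3.586) -> (-11.899,-4.899) [heading=225, draw]
RT 150: heading 225 -> 75
LT 90: heading 75 -> 165
Final: pos=(-11.899,-4.899), heading=165, 2 segment(s) drawn

Segment endpoints: x in {-11.899, -3.414, -2}, y in {-4.899, 3.586, 5}
xmin=-11.899, ymin=-4.899, xmax=-2, ymax=5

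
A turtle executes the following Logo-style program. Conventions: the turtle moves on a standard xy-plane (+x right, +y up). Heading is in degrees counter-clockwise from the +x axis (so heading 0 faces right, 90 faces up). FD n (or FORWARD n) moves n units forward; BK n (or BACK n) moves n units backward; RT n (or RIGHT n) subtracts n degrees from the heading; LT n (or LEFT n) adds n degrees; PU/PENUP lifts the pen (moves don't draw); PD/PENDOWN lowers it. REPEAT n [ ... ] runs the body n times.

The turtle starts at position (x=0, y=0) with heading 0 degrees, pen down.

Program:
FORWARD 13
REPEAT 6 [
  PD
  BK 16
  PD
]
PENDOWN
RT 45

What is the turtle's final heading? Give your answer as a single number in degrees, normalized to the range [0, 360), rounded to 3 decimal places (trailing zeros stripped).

Executing turtle program step by step:
Start: pos=(0,0), heading=0, pen down
FD 13: (0,0) -> (13,0) [heading=0, draw]
REPEAT 6 [
  -- iteration 1/6 --
  PD: pen down
  BK 16: (13,0) -> (-3,0) [heading=0, draw]
  PD: pen down
  -- iteration 2/6 --
  PD: pen down
  BK 16: (-3,0) -> (-19,0) [heading=0, draw]
  PD: pen down
  -- iteration 3/6 --
  PD: pen down
  BK 16: (-19,0) -> (-35,0) [heading=0, draw]
  PD: pen down
  -- iteration 4/6 --
  PD: pen down
  BK 16: (-35,0) -> (-51,0) [heading=0, draw]
  PD: pen down
  -- iteration 5/6 --
  PD: pen down
  BK 16: (-51,0) -> (-67,0) [heading=0, draw]
  PD: pen down
  -- iteration 6/6 --
  PD: pen down
  BK 16: (-67,0) -> (-83,0) [heading=0, draw]
  PD: pen down
]
PD: pen down
RT 45: heading 0 -> 315
Final: pos=(-83,0), heading=315, 7 segment(s) drawn

Answer: 315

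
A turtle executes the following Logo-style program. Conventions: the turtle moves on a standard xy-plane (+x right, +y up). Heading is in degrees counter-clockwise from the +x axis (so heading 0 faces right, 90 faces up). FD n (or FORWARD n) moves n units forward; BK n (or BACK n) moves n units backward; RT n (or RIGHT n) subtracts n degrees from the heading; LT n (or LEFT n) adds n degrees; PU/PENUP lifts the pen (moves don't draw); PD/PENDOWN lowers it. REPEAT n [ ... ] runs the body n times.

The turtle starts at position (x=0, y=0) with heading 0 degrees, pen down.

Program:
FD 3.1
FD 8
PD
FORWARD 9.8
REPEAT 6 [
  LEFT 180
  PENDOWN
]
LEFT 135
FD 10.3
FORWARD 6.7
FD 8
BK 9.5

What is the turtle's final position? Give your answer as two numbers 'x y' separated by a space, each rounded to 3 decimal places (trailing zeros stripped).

Executing turtle program step by step:
Start: pos=(0,0), heading=0, pen down
FD 3.1: (0,0) -> (3.1,0) [heading=0, draw]
FD 8: (3.1,0) -> (11.1,0) [heading=0, draw]
PD: pen down
FD 9.8: (11.1,0) -> (20.9,0) [heading=0, draw]
REPEAT 6 [
  -- iteration 1/6 --
  LT 180: heading 0 -> 180
  PD: pen down
  -- iteration 2/6 --
  LT 180: heading 180 -> 0
  PD: pen down
  -- iteration 3/6 --
  LT 180: heading 0 -> 180
  PD: pen down
  -- iteration 4/6 --
  LT 180: heading 180 -> 0
  PD: pen down
  -- iteration 5/6 --
  LT 180: heading 0 -> 180
  PD: pen down
  -- iteration 6/6 --
  LT 180: heading 180 -> 0
  PD: pen down
]
LT 135: heading 0 -> 135
FD 10.3: (20.9,0) -> (13.617,7.283) [heading=135, draw]
FD 6.7: (13.617,7.283) -> (8.879,12.021) [heading=135, draw]
FD 8: (8.879,12.021) -> (3.222,17.678) [heading=135, draw]
BK 9.5: (3.222,17.678) -> (9.94,10.96) [heading=135, draw]
Final: pos=(9.94,10.96), heading=135, 7 segment(s) drawn

Answer: 9.94 10.96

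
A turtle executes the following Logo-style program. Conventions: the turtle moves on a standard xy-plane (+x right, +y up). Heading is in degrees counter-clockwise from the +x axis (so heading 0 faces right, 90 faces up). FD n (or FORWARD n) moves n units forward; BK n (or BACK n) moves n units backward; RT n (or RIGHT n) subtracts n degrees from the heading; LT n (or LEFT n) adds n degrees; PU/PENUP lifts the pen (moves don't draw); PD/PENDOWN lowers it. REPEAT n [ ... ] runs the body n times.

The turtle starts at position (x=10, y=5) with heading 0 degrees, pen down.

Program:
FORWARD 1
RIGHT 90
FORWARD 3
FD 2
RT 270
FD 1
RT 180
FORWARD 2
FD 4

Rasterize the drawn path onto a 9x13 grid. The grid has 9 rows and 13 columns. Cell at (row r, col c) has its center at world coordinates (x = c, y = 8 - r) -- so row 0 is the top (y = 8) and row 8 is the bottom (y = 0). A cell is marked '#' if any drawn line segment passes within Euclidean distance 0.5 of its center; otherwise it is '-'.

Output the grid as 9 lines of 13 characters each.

Segment 0: (10,5) -> (11,5)
Segment 1: (11,5) -> (11,2)
Segment 2: (11,2) -> (11,0)
Segment 3: (11,0) -> (12,0)
Segment 4: (12,0) -> (10,-0)
Segment 5: (10,-0) -> (6,-0)

Answer: -------------
-------------
-------------
----------##-
-----------#-
-----------#-
-----------#-
-----------#-
------#######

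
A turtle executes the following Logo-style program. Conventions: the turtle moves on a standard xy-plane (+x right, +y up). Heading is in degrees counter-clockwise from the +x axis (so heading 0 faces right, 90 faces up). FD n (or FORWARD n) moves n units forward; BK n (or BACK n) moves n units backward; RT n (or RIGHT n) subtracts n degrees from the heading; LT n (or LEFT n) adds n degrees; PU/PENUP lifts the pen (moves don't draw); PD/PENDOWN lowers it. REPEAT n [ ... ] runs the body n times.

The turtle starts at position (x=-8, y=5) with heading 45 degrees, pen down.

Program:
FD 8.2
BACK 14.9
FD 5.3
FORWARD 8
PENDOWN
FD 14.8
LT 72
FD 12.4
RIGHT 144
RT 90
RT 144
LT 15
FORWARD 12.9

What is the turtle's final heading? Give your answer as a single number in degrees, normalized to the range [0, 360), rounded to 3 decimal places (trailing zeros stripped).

Answer: 114

Derivation:
Executing turtle program step by step:
Start: pos=(-8,5), heading=45, pen down
FD 8.2: (-8,5) -> (-2.202,10.798) [heading=45, draw]
BK 14.9: (-2.202,10.798) -> (-12.738,0.262) [heading=45, draw]
FD 5.3: (-12.738,0.262) -> (-8.99,4.01) [heading=45, draw]
FD 8: (-8.99,4.01) -> (-3.333,9.667) [heading=45, draw]
PD: pen down
FD 14.8: (-3.333,9.667) -> (7.132,20.132) [heading=45, draw]
LT 72: heading 45 -> 117
FD 12.4: (7.132,20.132) -> (1.503,31.181) [heading=117, draw]
RT 144: heading 117 -> 333
RT 90: heading 333 -> 243
RT 144: heading 243 -> 99
LT 15: heading 99 -> 114
FD 12.9: (1.503,31.181) -> (-3.744,42.965) [heading=114, draw]
Final: pos=(-3.744,42.965), heading=114, 7 segment(s) drawn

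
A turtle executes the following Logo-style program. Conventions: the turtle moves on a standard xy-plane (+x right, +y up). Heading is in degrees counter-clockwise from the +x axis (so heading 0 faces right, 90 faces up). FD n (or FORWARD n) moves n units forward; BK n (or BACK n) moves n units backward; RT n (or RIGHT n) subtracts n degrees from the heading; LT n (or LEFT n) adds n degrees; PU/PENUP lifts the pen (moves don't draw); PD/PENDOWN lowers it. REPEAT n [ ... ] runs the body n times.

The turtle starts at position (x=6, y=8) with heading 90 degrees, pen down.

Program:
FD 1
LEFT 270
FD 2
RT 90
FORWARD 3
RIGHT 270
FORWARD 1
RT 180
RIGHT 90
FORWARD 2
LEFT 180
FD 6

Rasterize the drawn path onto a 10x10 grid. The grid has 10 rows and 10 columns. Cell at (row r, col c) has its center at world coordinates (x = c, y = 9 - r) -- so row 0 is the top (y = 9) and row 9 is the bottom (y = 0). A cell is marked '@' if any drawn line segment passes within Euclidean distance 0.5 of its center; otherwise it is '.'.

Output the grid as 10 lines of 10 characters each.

Answer: ......@@@.
......@.@@
........@@
........@@
.........@
.........@
.........@
.........@
..........
..........

Derivation:
Segment 0: (6,8) -> (6,9)
Segment 1: (6,9) -> (8,9)
Segment 2: (8,9) -> (8,6)
Segment 3: (8,6) -> (9,6)
Segment 4: (9,6) -> (9,8)
Segment 5: (9,8) -> (9,2)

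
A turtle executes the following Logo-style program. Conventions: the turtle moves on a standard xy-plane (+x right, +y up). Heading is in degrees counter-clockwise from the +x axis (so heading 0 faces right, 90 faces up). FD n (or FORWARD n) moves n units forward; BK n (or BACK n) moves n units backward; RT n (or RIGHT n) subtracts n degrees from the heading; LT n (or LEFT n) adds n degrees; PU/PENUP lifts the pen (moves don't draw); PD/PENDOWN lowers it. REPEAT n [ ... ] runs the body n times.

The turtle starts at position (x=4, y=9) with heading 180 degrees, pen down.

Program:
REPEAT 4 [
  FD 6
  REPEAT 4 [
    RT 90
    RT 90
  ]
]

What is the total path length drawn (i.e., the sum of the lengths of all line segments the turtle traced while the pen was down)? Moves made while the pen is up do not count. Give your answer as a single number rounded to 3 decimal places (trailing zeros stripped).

Answer: 24

Derivation:
Executing turtle program step by step:
Start: pos=(4,9), heading=180, pen down
REPEAT 4 [
  -- iteration 1/4 --
  FD 6: (4,9) -> (-2,9) [heading=180, draw]
  REPEAT 4 [
    -- iteration 1/4 --
    RT 90: heading 180 -> 90
    RT 90: heading 90 -> 0
    -- iteration 2/4 --
    RT 90: heading 0 -> 270
    RT 90: heading 270 -> 180
    -- iteration 3/4 --
    RT 90: heading 180 -> 90
    RT 90: heading 90 -> 0
    -- iteration 4/4 --
    RT 90: heading 0 -> 270
    RT 90: heading 270 -> 180
  ]
  -- iteration 2/4 --
  FD 6: (-2,9) -> (-8,9) [heading=180, draw]
  REPEAT 4 [
    -- iteration 1/4 --
    RT 90: heading 180 -> 90
    RT 90: heading 90 -> 0
    -- iteration 2/4 --
    RT 90: heading 0 -> 270
    RT 90: heading 270 -> 180
    -- iteration 3/4 --
    RT 90: heading 180 -> 90
    RT 90: heading 90 -> 0
    -- iteration 4/4 --
    RT 90: heading 0 -> 270
    RT 90: heading 270 -> 180
  ]
  -- iteration 3/4 --
  FD 6: (-8,9) -> (-14,9) [heading=180, draw]
  REPEAT 4 [
    -- iteration 1/4 --
    RT 90: heading 180 -> 90
    RT 90: heading 90 -> 0
    -- iteration 2/4 --
    RT 90: heading 0 -> 270
    RT 90: heading 270 -> 180
    -- iteration 3/4 --
    RT 90: heading 180 -> 90
    RT 90: heading 90 -> 0
    -- iteration 4/4 --
    RT 90: heading 0 -> 270
    RT 90: heading 270 -> 180
  ]
  -- iteration 4/4 --
  FD 6: (-14,9) -> (-20,9) [heading=180, draw]
  REPEAT 4 [
    -- iteration 1/4 --
    RT 90: heading 180 -> 90
    RT 90: heading 90 -> 0
    -- iteration 2/4 --
    RT 90: heading 0 -> 270
    RT 90: heading 270 -> 180
    -- iteration 3/4 --
    RT 90: heading 180 -> 90
    RT 90: heading 90 -> 0
    -- iteration 4/4 --
    RT 90: heading 0 -> 270
    RT 90: heading 270 -> 180
  ]
]
Final: pos=(-20,9), heading=180, 4 segment(s) drawn

Segment lengths:
  seg 1: (4,9) -> (-2,9), length = 6
  seg 2: (-2,9) -> (-8,9), length = 6
  seg 3: (-8,9) -> (-14,9), length = 6
  seg 4: (-14,9) -> (-20,9), length = 6
Total = 24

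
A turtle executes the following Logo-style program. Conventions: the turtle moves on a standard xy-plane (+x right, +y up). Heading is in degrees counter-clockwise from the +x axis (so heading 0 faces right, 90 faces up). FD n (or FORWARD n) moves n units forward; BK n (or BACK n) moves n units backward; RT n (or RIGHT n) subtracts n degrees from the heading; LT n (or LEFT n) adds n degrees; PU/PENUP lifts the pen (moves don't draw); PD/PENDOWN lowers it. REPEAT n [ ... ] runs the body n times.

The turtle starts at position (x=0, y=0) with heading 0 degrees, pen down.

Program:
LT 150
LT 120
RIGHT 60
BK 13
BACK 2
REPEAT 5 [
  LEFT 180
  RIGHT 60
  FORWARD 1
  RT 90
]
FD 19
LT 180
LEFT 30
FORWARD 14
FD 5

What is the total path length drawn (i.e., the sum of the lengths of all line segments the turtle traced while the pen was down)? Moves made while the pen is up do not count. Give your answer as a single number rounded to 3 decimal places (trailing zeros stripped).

Answer: 58

Derivation:
Executing turtle program step by step:
Start: pos=(0,0), heading=0, pen down
LT 150: heading 0 -> 150
LT 120: heading 150 -> 270
RT 60: heading 270 -> 210
BK 13: (0,0) -> (11.258,6.5) [heading=210, draw]
BK 2: (11.258,6.5) -> (12.99,7.5) [heading=210, draw]
REPEAT 5 [
  -- iteration 1/5 --
  LT 180: heading 210 -> 30
  RT 60: heading 30 -> 330
  FD 1: (12.99,7.5) -> (13.856,7) [heading=330, draw]
  RT 90: heading 330 -> 240
  -- iteration 2/5 --
  LT 180: heading 240 -> 60
  RT 60: heading 60 -> 0
  FD 1: (13.856,7) -> (14.856,7) [heading=0, draw]
  RT 90: heading 0 -> 270
  -- iteration 3/5 --
  LT 180: heading 270 -> 90
  RT 60: heading 90 -> 30
  FD 1: (14.856,7) -> (15.722,7.5) [heading=30, draw]
  RT 90: heading 30 -> 300
  -- iteration 4/5 --
  LT 180: heading 300 -> 120
  RT 60: heading 120 -> 60
  FD 1: (15.722,7.5) -> (16.222,8.366) [heading=60, draw]
  RT 90: heading 60 -> 330
  -- iteration 5/5 --
  LT 180: heading 330 -> 150
  RT 60: heading 150 -> 90
  FD 1: (16.222,8.366) -> (16.222,9.366) [heading=90, draw]
  RT 90: heading 90 -> 0
]
FD 19: (16.222,9.366) -> (35.222,9.366) [heading=0, draw]
LT 180: heading 0 -> 180
LT 30: heading 180 -> 210
FD 14: (35.222,9.366) -> (23.098,2.366) [heading=210, draw]
FD 5: (23.098,2.366) -> (18.768,-0.134) [heading=210, draw]
Final: pos=(18.768,-0.134), heading=210, 10 segment(s) drawn

Segment lengths:
  seg 1: (0,0) -> (11.258,6.5), length = 13
  seg 2: (11.258,6.5) -> (12.99,7.5), length = 2
  seg 3: (12.99,7.5) -> (13.856,7), length = 1
  seg 4: (13.856,7) -> (14.856,7), length = 1
  seg 5: (14.856,7) -> (15.722,7.5), length = 1
  seg 6: (15.722,7.5) -> (16.222,8.366), length = 1
  seg 7: (16.222,8.366) -> (16.222,9.366), length = 1
  seg 8: (16.222,9.366) -> (35.222,9.366), length = 19
  seg 9: (35.222,9.366) -> (23.098,2.366), length = 14
  seg 10: (23.098,2.366) -> (18.768,-0.134), length = 5
Total = 58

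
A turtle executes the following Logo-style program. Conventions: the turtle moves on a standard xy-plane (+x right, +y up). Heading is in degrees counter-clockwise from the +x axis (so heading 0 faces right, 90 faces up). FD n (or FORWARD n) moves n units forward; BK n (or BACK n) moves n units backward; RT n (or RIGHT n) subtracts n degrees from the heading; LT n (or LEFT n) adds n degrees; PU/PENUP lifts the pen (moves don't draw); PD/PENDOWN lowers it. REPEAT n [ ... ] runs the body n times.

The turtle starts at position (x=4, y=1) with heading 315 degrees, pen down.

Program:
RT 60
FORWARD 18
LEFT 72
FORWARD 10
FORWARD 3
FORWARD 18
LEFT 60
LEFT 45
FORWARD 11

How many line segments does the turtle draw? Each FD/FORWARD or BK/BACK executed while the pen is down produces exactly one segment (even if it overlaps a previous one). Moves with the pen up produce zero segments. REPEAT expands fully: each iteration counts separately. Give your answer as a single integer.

Executing turtle program step by step:
Start: pos=(4,1), heading=315, pen down
RT 60: heading 315 -> 255
FD 18: (4,1) -> (-0.659,-16.387) [heading=255, draw]
LT 72: heading 255 -> 327
FD 10: (-0.659,-16.387) -> (7.728,-21.833) [heading=327, draw]
FD 3: (7.728,-21.833) -> (10.244,-23.467) [heading=327, draw]
FD 18: (10.244,-23.467) -> (25.34,-33.27) [heading=327, draw]
LT 60: heading 327 -> 27
LT 45: heading 27 -> 72
FD 11: (25.34,-33.27) -> (28.739,-22.809) [heading=72, draw]
Final: pos=(28.739,-22.809), heading=72, 5 segment(s) drawn
Segments drawn: 5

Answer: 5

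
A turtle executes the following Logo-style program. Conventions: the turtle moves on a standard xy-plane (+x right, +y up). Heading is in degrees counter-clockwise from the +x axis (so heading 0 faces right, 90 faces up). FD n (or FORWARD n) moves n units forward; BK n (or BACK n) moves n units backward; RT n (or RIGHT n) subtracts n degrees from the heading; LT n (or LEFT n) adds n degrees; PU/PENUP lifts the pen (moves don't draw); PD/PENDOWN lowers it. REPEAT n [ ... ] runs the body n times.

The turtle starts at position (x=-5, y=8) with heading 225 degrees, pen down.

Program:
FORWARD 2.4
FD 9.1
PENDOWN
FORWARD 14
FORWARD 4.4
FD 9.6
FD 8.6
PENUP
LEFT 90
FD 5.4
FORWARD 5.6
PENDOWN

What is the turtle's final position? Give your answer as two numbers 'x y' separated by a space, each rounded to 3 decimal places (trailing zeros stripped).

Executing turtle program step by step:
Start: pos=(-5,8), heading=225, pen down
FD 2.4: (-5,8) -> (-6.697,6.303) [heading=225, draw]
FD 9.1: (-6.697,6.303) -> (-13.132,-0.132) [heading=225, draw]
PD: pen down
FD 14: (-13.132,-0.132) -> (-23.031,-10.031) [heading=225, draw]
FD 4.4: (-23.031,-10.031) -> (-26.142,-13.142) [heading=225, draw]
FD 9.6: (-26.142,-13.142) -> (-32.931,-19.931) [heading=225, draw]
FD 8.6: (-32.931,-19.931) -> (-39.012,-26.012) [heading=225, draw]
PU: pen up
LT 90: heading 225 -> 315
FD 5.4: (-39.012,-26.012) -> (-35.193,-29.83) [heading=315, move]
FD 5.6: (-35.193,-29.83) -> (-31.234,-33.79) [heading=315, move]
PD: pen down
Final: pos=(-31.234,-33.79), heading=315, 6 segment(s) drawn

Answer: -31.234 -33.79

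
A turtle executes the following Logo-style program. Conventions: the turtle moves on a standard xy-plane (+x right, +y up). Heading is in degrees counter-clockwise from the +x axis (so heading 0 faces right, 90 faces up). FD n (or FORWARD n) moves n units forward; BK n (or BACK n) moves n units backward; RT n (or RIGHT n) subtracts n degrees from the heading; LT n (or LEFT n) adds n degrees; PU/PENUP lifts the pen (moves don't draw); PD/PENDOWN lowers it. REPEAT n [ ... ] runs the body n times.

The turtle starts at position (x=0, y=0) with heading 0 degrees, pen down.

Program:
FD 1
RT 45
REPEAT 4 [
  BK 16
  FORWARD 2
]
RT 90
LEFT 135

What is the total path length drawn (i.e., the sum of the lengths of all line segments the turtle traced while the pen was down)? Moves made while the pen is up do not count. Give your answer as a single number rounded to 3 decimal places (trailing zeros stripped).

Answer: 73

Derivation:
Executing turtle program step by step:
Start: pos=(0,0), heading=0, pen down
FD 1: (0,0) -> (1,0) [heading=0, draw]
RT 45: heading 0 -> 315
REPEAT 4 [
  -- iteration 1/4 --
  BK 16: (1,0) -> (-10.314,11.314) [heading=315, draw]
  FD 2: (-10.314,11.314) -> (-8.899,9.899) [heading=315, draw]
  -- iteration 2/4 --
  BK 16: (-8.899,9.899) -> (-20.213,21.213) [heading=315, draw]
  FD 2: (-20.213,21.213) -> (-18.799,19.799) [heading=315, draw]
  -- iteration 3/4 --
  BK 16: (-18.799,19.799) -> (-30.113,31.113) [heading=315, draw]
  FD 2: (-30.113,31.113) -> (-28.698,29.698) [heading=315, draw]
  -- iteration 4/4 --
  BK 16: (-28.698,29.698) -> (-40.012,41.012) [heading=315, draw]
  FD 2: (-40.012,41.012) -> (-38.598,39.598) [heading=315, draw]
]
RT 90: heading 315 -> 225
LT 135: heading 225 -> 0
Final: pos=(-38.598,39.598), heading=0, 9 segment(s) drawn

Segment lengths:
  seg 1: (0,0) -> (1,0), length = 1
  seg 2: (1,0) -> (-10.314,11.314), length = 16
  seg 3: (-10.314,11.314) -> (-8.899,9.899), length = 2
  seg 4: (-8.899,9.899) -> (-20.213,21.213), length = 16
  seg 5: (-20.213,21.213) -> (-18.799,19.799), length = 2
  seg 6: (-18.799,19.799) -> (-30.113,31.113), length = 16
  seg 7: (-30.113,31.113) -> (-28.698,29.698), length = 2
  seg 8: (-28.698,29.698) -> (-40.012,41.012), length = 16
  seg 9: (-40.012,41.012) -> (-38.598,39.598), length = 2
Total = 73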